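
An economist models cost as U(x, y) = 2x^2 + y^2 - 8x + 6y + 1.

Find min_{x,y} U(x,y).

U(x,y) separates as P(x) + Q(y) + 1, so its minimum is min P + min Q + 1.
P'(x) = 4x - 8 vanishes at x ∈ {2}; Q'(y) = 2y + 6 vanishes at y ∈ {-3}.
Local minima of P (where P''>0): P(2)=-8. Local minima of Q: Q(-3)=-9.
So the global minimum of U is P(2) + Q(-3) + 1 = -8 − 9 + 1 = -16, attained at (2, -3).

-16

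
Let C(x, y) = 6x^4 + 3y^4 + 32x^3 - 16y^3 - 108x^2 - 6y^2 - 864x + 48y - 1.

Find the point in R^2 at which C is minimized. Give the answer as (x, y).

(3, 4)

C(x,y) separates as P(x) + Q(y) − 1, so its minimum is min P + min Q − 1.
P'(x) = 24(x - 3)(x + 3)(x + 4) vanishes at x ∈ {-4, -3, 3}; Q'(y) = 12(y - 4)(y - 1)(y + 1) vanishes at y ∈ {-1, 1, 4}.
Local minima of P (where P''>0): P(-4)=1216, P(3)=-2214. Local minima of Q: Q(-1)=-35, Q(4)=-160.
So the global minimum of C is P(3) + Q(4) − 1 = -2214 − 160 − 1 = -2375, attained at (3, 4).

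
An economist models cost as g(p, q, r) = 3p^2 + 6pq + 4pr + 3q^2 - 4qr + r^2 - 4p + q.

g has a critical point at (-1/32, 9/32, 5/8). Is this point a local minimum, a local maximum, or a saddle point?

The Hessian is constant: H = [[6, 6, 4], [6, 6, -4], [4, -4, 2]].
Leading principal minors: Δ₁ = 6, Δ₂ = 0, Δ₃ = -384.
The minors fit neither the all-positive nor the alternating-sign pattern, so H is indefinite: a saddle point.

saddle point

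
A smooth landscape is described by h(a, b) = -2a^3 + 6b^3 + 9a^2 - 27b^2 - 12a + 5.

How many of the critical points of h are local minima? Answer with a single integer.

h separates as a function of a plus a function of b, so ∇h=0 decouples.
∂h/∂a = -6(a - 2)(a - 1) = 0 at a ∈ {1, 2}; ∂h/∂b = 18b(b - 3) = 0 at b ∈ {0, 3}.
The Hessian is diagonal: diag(h_aa, h_bb). Second derivatives: h_aa(1)=6, h_aa(2)=-6; h_bb(0)=-54, h_bb(3)=54.
Local minima occur where both diagonal entries positive: (1, 3). Count: 1.

1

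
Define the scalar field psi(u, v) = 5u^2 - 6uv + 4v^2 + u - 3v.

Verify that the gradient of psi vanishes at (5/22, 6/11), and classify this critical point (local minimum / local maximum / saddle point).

∇psi = (10u - 6v + 1, -6u + 8v - 3); substituting (5/22, 6/11) gives ∇psi = (0, 0), so (5/22, 6/11) is indeed a critical point.
The Hessian of psi is constant: H = [[10, -6], [-6, 8]].
det(H) = 10·8 − (-6)² = 44.
det(H) > 0 and tr(H) = 18 > 0, so H is positive definite and the point is a local minimum.

local minimum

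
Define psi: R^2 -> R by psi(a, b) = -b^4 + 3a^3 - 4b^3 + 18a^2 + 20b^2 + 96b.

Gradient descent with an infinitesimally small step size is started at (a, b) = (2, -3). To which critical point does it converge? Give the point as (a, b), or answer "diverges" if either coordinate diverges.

psi is separable, so gradient descent decouples: a follows -∂psi/∂a, b follows -∂psi/∂b.
∂psi/∂a = 9a(a + 4); at a=2 this is 108, so a decreases.
∂psi/∂b = -4(b - 3)(b + 2)(b + 4); at b=-3 this is -24, so b increases.
a converges to its nearest critical value 0 (a local min of the a-part); b converges to -2. The iterate converges to (0, -2).

(0, -2)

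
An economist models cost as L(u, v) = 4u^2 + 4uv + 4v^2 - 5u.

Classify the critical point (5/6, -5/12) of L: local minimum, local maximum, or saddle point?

The Hessian of L is constant: H = [[8, 4], [4, 8]].
det(H) = 8·8 − 4² = 48.
det(H) > 0 and tr(H) = 16 > 0, so H is positive definite and the point is a local minimum.

local minimum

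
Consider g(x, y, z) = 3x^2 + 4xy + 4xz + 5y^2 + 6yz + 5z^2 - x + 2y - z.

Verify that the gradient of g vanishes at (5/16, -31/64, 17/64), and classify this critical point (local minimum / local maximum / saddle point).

local minimum

∇g = (6x + 4y + 4z - 1, 4x + 10y + 6z + 2, 4x + 6y + 10z - 1); substituting (5/16, -31/64, 17/64) gives ∇g = (0, 0, 0), so (5/16, -31/64, 17/64) is indeed a critical point.
The Hessian is constant: H = [[6, 4, 4], [4, 10, 6], [4, 6, 10]].
Leading principal minors: Δ₁ = 6, Δ₂ = 44, Δ₃ = 256.
All leading minors are positive, so H is positive definite: a local minimum.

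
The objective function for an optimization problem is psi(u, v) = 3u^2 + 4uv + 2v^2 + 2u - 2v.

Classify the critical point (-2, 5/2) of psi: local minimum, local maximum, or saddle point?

local minimum

The Hessian of psi is constant: H = [[6, 4], [4, 4]].
det(H) = 6·4 − 4² = 8.
det(H) > 0 and tr(H) = 10 > 0, so H is positive definite and the point is a local minimum.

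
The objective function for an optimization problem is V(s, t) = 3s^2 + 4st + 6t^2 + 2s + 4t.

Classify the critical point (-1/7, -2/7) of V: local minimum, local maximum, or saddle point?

The Hessian of V is constant: H = [[6, 4], [4, 12]].
det(H) = 6·12 − 4² = 56.
det(H) > 0 and tr(H) = 18 > 0, so H is positive definite and the point is a local minimum.

local minimum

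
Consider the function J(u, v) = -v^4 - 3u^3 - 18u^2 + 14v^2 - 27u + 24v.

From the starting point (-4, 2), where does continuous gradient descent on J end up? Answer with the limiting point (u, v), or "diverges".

J is separable, so gradient descent decouples: u follows -∂J/∂u, v follows -∂J/∂v.
∂J/∂u = -9(u + 1)(u + 3); at u=-4 this is -27, so u increases.
∂J/∂v = -4(v - 3)(v + 1)(v + 2); at v=2 this is 48, so v decreases.
u converges to its nearest critical value -3 (a local min of the u-part); v converges to -1. The iterate converges to (-3, -1).

(-3, -1)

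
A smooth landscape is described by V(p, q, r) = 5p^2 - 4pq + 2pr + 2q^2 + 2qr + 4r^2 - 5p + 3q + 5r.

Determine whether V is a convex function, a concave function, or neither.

V is quadratic, so its Hessian is the constant matrix H = [[10, -4, 2], [-4, 4, 2], [2, 2, 8]].
Leading principal minors: 10, 24, 104.
All positive ⇒ H ≻ 0 ⇒ convex.

convex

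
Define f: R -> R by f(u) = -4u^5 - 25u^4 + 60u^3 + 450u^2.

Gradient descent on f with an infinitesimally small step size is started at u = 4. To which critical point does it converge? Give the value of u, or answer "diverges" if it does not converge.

diverges

f'(u) = -20u(u - 3)(u + 3)(u + 5), so f'(4) = -5040.
Gradient descent moves in the -f' direction, i.e. u is increasing.
There is no critical point above u=4, and f' keeps the same sign, so the iterate runs off to +∞.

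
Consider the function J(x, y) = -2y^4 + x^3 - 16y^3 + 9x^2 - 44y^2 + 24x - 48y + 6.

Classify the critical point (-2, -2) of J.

The mixed partial ∂²J/∂x∂y is 0, so the Hessian at any point is diag(J_xx, J_yy) = diag(6(x + 3), -8(3y^2 + 12y + 11)).
At (-2, -2): H = diag(6, 8).
Both eigenvalues are positive, so H is positive definite: a local minimum.

local minimum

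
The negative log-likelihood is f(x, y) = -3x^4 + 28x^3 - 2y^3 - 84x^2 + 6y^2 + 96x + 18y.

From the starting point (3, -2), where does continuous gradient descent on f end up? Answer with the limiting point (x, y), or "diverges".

f is separable, so gradient descent decouples: x follows -∂f/∂x, y follows -∂f/∂y.
∂f/∂x = -12(x - 4)(x - 2)(x - 1); at x=3 this is 24, so x decreases.
∂f/∂y = -6(y - 3)(y + 1); at y=-2 this is -30, so y increases.
x converges to its nearest critical value 2 (a local min of the x-part); y converges to -1. The iterate converges to (2, -1).

(2, -1)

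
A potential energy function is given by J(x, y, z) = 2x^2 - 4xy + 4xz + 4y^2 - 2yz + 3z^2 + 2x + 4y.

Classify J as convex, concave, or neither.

convex

J is quadratic, so its Hessian is the constant matrix H = [[4, -4, 4], [-4, 8, -2], [4, -2, 6]].
Leading principal minors: 4, 16, 16.
All positive ⇒ H ≻ 0 ⇒ convex.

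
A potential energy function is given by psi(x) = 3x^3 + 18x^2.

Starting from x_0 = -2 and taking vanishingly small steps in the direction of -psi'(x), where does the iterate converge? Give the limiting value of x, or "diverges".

psi'(x) = 9x(x + 4), so psi'(-2) = -36.
Gradient descent moves in the -psi' direction, i.e. x is increasing.
The nearest critical point in that direction is x = 0, where psi'' = 36 > 0 (a local minimum). The iterate converges there.

0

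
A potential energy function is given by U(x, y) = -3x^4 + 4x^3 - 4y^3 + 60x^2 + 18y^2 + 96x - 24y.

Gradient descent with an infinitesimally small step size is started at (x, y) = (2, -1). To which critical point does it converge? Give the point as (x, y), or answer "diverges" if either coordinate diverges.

U is separable, so gradient descent decouples: x follows -∂U/∂x, y follows -∂U/∂y.
∂U/∂x = -12(x - 4)(x + 1)(x + 2); at x=2 this is 288, so x decreases.
∂U/∂y = -12(y - 2)(y - 1); at y=-1 this is -72, so y increases.
x converges to its nearest critical value -1 (a local min of the x-part); y converges to 1. The iterate converges to (-1, 1).

(-1, 1)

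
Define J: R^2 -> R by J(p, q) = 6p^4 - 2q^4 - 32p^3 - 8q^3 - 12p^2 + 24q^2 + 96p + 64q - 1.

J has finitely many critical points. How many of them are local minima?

2

J separates as a function of p plus a function of q, so ∇J=0 decouples.
∂J/∂p = 24(p - 4)(p - 1)(p + 1) = 0 at p ∈ {-1, 1, 4}; ∂J/∂q = -8(q - 2)(q + 1)(q + 4) = 0 at q ∈ {-4, -1, 2}.
The Hessian is diagonal: diag(J_pp, J_qq). Second derivatives: J_pp(-1)=240, J_pp(1)=-144, J_pp(4)=360; J_qq(-4)=-144, J_qq(-1)=72, J_qq(2)=-144.
Local minima occur where both diagonal entries positive: (-1, -1), (4, -1). Count: 2.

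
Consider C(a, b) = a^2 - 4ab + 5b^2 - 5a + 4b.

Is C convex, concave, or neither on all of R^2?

convex

C is quadratic, so its Hessian is the constant matrix H = [[2, -4], [-4, 10]].
det(H) = 4, tr(H) = 12.
det(H) > 0 and tr(H) > 0, so H is positive definite everywhere: convex.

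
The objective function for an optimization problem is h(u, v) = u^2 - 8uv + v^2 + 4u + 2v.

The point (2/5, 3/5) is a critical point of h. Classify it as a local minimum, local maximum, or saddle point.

The Hessian of h is constant: H = [[2, -8], [-8, 2]].
det(H) = 2·2 − (-8)² = -60.
Since det(H) < 0, H is indefinite and the critical point is a saddle point.

saddle point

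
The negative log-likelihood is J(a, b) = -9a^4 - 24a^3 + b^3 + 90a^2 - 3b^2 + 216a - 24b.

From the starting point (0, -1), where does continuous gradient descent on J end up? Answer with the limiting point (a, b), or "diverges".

J is separable, so gradient descent decouples: a follows -∂J/∂a, b follows -∂J/∂b.
∂J/∂a = -36(a - 2)(a + 1)(a + 3); at a=0 this is 216, so a decreases.
∂J/∂b = 3(b - 4)(b + 2); at b=-1 this is -15, so b increases.
a converges to its nearest critical value -1 (a local min of the a-part); b converges to 4. The iterate converges to (-1, 4).

(-1, 4)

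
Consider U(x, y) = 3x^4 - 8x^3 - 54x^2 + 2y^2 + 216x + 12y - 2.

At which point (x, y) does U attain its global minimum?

(-3, -3)

U(x,y) separates as P(x) + Q(y) − 2, so its minimum is min P + min Q − 2.
P'(x) = 12(x - 3)(x - 2)(x + 3) vanishes at x ∈ {-3, 2, 3}; Q'(y) = 4y + 12 vanishes at y ∈ {-3}.
Local minima of P (where P''>0): P(-3)=-675, P(3)=189. Local minima of Q: Q(-3)=-18.
So the global minimum of U is P(-3) + Q(-3) − 2 = -675 − 18 − 2 = -695, attained at (-3, -3).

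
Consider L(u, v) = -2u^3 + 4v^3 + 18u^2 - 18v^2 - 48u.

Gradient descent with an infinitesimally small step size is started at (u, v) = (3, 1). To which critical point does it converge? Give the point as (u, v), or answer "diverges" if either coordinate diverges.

L is separable, so gradient descent decouples: u follows -∂L/∂u, v follows -∂L/∂v.
∂L/∂u = -6(u - 4)(u - 2); at u=3 this is 6, so u decreases.
∂L/∂v = 12v(v - 3); at v=1 this is -24, so v increases.
u converges to its nearest critical value 2 (a local min of the u-part); v converges to 3. The iterate converges to (2, 3).

(2, 3)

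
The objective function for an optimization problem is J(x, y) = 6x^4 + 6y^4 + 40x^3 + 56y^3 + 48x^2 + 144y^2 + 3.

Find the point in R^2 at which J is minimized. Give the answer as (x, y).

J(x,y) separates as P(x) + Q(y) + 3, so its minimum is min P + min Q + 3.
P'(x) = 24x(x + 1)(x + 4) vanishes at x ∈ {-4, -1, 0}; Q'(y) = 24y(y + 3)(y + 4) vanishes at y ∈ {-4, -3, 0}.
Local minima of P (where P''>0): P(-4)=-256, P(0)=0. Local minima of Q: Q(-4)=256, Q(0)=0.
So the global minimum of J is P(-4) + Q(0) + 3 = -256 + 0 + 3 = -253, attained at (-4, 0).

(-4, 0)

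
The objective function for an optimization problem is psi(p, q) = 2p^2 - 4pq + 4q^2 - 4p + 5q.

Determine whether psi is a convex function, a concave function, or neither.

psi is quadratic, so its Hessian is the constant matrix H = [[4, -4], [-4, 8]].
det(H) = 16, tr(H) = 12.
det(H) > 0 and tr(H) > 0, so H is positive definite everywhere: convex.

convex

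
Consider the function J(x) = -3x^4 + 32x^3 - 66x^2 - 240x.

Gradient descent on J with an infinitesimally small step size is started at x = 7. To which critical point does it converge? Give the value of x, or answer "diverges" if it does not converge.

J'(x) = -12(x - 5)(x - 4)(x + 1), so J'(7) = -576.
Gradient descent moves in the -J' direction, i.e. x is increasing.
There is no critical point above x=7, and J' keeps the same sign, so the iterate runs off to +∞.

diverges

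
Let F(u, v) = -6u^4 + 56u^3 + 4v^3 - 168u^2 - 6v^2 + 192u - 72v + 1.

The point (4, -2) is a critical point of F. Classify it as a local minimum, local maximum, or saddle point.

The mixed partial ∂²F/∂u∂v is 0, so the Hessian at any point is diag(F_uu, F_vv) = diag(24(-3u^2 + 14u - 14), 12(2v - 1)).
At (4, -2): H = diag(-144, -60).
Both eigenvalues are negative, so H is negative definite: a local maximum.

local maximum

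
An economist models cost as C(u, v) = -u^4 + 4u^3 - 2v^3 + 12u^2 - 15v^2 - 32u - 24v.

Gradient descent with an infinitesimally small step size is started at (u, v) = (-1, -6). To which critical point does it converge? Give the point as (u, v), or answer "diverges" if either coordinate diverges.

(1, -4)

C is separable, so gradient descent decouples: u follows -∂C/∂u, v follows -∂C/∂v.
∂C/∂u = -4(u - 4)(u - 1)(u + 2); at u=-1 this is -40, so u increases.
∂C/∂v = -6(v + 1)(v + 4); at v=-6 this is -60, so v increases.
u converges to its nearest critical value 1 (a local min of the u-part); v converges to -4. The iterate converges to (1, -4).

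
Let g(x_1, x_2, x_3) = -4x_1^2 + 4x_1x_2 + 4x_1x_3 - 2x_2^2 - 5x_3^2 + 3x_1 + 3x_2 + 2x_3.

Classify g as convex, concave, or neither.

concave

g is quadratic, so its Hessian is the constant matrix H = [[-8, 4, 4], [4, -4, 0], [4, 0, -10]].
Leading principal minors: -8, 16, -96.
Signs alternate −, +, − ⇒ H ≺ 0 ⇒ concave.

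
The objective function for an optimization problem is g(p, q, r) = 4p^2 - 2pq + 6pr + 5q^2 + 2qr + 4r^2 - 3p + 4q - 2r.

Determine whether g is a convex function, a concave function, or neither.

g is quadratic, so its Hessian is the constant matrix H = [[8, -2, 6], [-2, 10, 2], [6, 2, 8]].
Leading principal minors: 8, 76, 168.
All positive ⇒ H ≻ 0 ⇒ convex.

convex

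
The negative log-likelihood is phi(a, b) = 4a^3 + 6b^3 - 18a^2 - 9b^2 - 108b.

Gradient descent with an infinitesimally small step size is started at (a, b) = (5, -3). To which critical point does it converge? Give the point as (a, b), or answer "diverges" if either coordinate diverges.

phi is separable, so gradient descent decouples: a follows -∂phi/∂a, b follows -∂phi/∂b.
∂phi/∂a = 12a(a - 3); at a=5 this is 120, so a decreases.
∂phi/∂b = 18(b - 3)(b + 2); at b=-3 this is 108, so b decreases.
The b-coordinate has no critical point in that direction and runs off to infinity.

diverges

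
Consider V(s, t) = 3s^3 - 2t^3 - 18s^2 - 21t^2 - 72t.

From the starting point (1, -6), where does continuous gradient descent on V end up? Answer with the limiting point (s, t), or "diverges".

(4, -4)

V is separable, so gradient descent decouples: s follows -∂V/∂s, t follows -∂V/∂t.
∂V/∂s = 9s(s - 4); at s=1 this is -27, so s increases.
∂V/∂t = -6(t + 3)(t + 4); at t=-6 this is -36, so t increases.
s converges to its nearest critical value 4 (a local min of the s-part); t converges to -4. The iterate converges to (4, -4).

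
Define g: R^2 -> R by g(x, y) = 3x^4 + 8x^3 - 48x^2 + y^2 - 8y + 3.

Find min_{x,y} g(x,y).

g(x,y) separates as P(x) + Q(y) + 3, so its minimum is min P + min Q + 3.
P'(x) = 12x(x - 2)(x + 4) vanishes at x ∈ {-4, 0, 2}; Q'(y) = 2y - 8 vanishes at y ∈ {4}.
Local minima of P (where P''>0): P(-4)=-512, P(2)=-80. Local minima of Q: Q(4)=-16.
So the global minimum of g is P(-4) + Q(4) + 3 = -512 − 16 + 3 = -525, attained at (-4, 4).

-525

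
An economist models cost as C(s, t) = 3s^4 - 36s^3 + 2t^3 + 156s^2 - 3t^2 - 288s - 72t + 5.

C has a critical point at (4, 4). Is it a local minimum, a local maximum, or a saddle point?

The mixed partial ∂²C/∂s∂t is 0, so the Hessian at any point is diag(C_ss, C_tt) = diag(12(3s^2 - 18s + 26), 6(2t - 1)).
At (4, 4): H = diag(24, 42).
Both eigenvalues are positive, so H is positive definite: a local minimum.

local minimum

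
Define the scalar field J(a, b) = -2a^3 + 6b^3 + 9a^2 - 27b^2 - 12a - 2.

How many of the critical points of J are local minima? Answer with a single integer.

1

J separates as a function of a plus a function of b, so ∇J=0 decouples.
∂J/∂a = -6(a - 2)(a - 1) = 0 at a ∈ {1, 2}; ∂J/∂b = 18b(b - 3) = 0 at b ∈ {0, 3}.
The Hessian is diagonal: diag(J_aa, J_bb). Second derivatives: J_aa(1)=6, J_aa(2)=-6; J_bb(0)=-54, J_bb(3)=54.
Local minima occur where both diagonal entries positive: (1, 3). Count: 1.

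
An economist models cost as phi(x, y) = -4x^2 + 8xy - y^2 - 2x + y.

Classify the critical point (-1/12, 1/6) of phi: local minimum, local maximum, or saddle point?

saddle point

The Hessian of phi is constant: H = [[-8, 8], [8, -2]].
det(H) = (-8)·(-2) − 8² = -48.
Since det(H) < 0, H is indefinite and the critical point is a saddle point.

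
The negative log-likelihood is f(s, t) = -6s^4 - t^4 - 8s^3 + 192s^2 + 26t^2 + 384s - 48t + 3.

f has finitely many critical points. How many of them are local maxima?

f separates as a function of s plus a function of t, so ∇f=0 decouples.
∂f/∂s = -24(s - 4)(s + 1)(s + 4) = 0 at s ∈ {-4, -1, 4}; ∂f/∂t = -4(t - 3)(t - 1)(t + 4) = 0 at t ∈ {-4, 1, 3}.
The Hessian is diagonal: diag(f_ss, f_tt). Second derivatives: f_ss(-4)=-576, f_ss(-1)=360, f_ss(4)=-960; f_tt(-4)=-140, f_tt(1)=40, f_tt(3)=-56.
Local maxima occur where both diagonal entries negative: (-4, -4), (-4, 3), (4, -4), (4, 3). Count: 4.

4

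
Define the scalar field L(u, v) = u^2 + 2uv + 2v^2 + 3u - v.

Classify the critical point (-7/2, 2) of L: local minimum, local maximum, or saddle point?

local minimum

The Hessian of L is constant: H = [[2, 2], [2, 4]].
det(H) = 2·4 − 2² = 4.
det(H) > 0 and tr(H) = 6 > 0, so H is positive definite and the point is a local minimum.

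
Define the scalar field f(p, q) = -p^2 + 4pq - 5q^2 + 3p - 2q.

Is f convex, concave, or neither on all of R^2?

concave

f is quadratic, so its Hessian is the constant matrix H = [[-2, 4], [4, -10]].
det(H) = 4, tr(H) = -12.
det(H) > 0 and tr(H) < 0, so H is negative definite everywhere: concave.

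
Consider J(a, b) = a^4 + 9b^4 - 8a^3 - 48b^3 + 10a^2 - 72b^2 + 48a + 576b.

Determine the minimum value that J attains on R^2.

-941

J(a,b) separates as P(a) + Q(b), so its minimum is min P + min Q.
P'(a) = 4(a - 4)(a - 3)(a + 1) vanishes at a ∈ {-1, 3, 4}; Q'(b) = 36(b - 4)(b - 2)(b + 2) vanishes at b ∈ {-2, 2, 4}.
Local minima of P (where P''>0): P(-1)=-29, P(4)=96. Local minima of Q: Q(-2)=-912, Q(4)=384.
So the global minimum of J is P(-1) + Q(-2) = -29 − 912 = -941, attained at (-1, -2).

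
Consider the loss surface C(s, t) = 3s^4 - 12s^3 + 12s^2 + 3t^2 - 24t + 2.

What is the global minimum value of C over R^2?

C(s,t) separates as P(s) + Q(t) + 2, so its minimum is min P + min Q + 2.
P'(s) = 12s(s - 2)(s - 1) vanishes at s ∈ {0, 1, 2}; Q'(t) = 6(t - 4) vanishes at t ∈ {4}.
Local minima of P (where P''>0): P(0)=0, P(2)=0. Local minima of Q: Q(4)=-48.
So the global minimum of C is P(0) + Q(4) + 2 = 0 − 48 + 2 = -46, attained at (0, 4).

-46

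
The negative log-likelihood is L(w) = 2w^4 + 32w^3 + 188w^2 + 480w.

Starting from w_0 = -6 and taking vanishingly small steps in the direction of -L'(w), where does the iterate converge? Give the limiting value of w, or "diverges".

-5

L'(w) = 8(w + 3)(w + 4)(w + 5), so L'(-6) = -48.
Gradient descent moves in the -L' direction, i.e. w is increasing.
The nearest critical point in that direction is w = -5, where L'' = 16 > 0 (a local minimum). The iterate converges there.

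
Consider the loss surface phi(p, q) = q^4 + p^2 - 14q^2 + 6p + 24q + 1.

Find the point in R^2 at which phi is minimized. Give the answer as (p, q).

(-3, -3)

phi(p,q) separates as A(p) + B(q) + 1, so its minimum is min A + min B + 1.
A'(p) = 2p + 6 vanishes at p ∈ {-3}; B'(q) = 4(q - 2)(q - 1)(q + 3) vanishes at q ∈ {-3, 1, 2}.
Local minima of A (where A''>0): A(-3)=-9. Local minima of B: B(-3)=-117, B(2)=8.
So the global minimum of phi is A(-3) + B(-3) + 1 = -9 − 117 + 1 = -125, attained at (-3, -3).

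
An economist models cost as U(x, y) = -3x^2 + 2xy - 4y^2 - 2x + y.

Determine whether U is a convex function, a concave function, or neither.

U is quadratic, so its Hessian is the constant matrix H = [[-6, 2], [2, -8]].
det(H) = 44, tr(H) = -14.
det(H) > 0 and tr(H) < 0, so H is negative definite everywhere: concave.

concave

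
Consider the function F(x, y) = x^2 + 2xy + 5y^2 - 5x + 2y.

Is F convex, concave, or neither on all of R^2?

convex

F is quadratic, so its Hessian is the constant matrix H = [[2, 2], [2, 10]].
det(H) = 16, tr(H) = 12.
det(H) > 0 and tr(H) > 0, so H is positive definite everywhere: convex.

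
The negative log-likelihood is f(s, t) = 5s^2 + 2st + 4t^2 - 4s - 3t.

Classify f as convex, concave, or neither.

convex

f is quadratic, so its Hessian is the constant matrix H = [[10, 2], [2, 8]].
det(H) = 76, tr(H) = 18.
det(H) > 0 and tr(H) > 0, so H is positive definite everywhere: convex.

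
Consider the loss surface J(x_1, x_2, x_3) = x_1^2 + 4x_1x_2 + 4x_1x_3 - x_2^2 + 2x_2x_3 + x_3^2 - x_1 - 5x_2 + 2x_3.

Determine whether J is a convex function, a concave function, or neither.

neither

J is quadratic, so its Hessian is the constant matrix H = [[2, 4, 4], [4, -2, 2], [4, 2, 2]].
Leading principal minors: 2, -20, 48.
Neither pattern holds ⇒ H is indefinite ⇒ neither convex nor concave.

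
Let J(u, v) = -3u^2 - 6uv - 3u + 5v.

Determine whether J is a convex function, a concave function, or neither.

neither

J is quadratic, so its Hessian is the constant matrix H = [[-6, -6], [-6, 0]].
det(H) = -36, tr(H) = -6.
det(H) < 0, so H is indefinite: neither convex nor concave.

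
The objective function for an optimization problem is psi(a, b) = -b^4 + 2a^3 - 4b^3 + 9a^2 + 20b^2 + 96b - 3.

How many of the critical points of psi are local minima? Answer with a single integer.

psi separates as a function of a plus a function of b, so ∇psi=0 decouples.
∂psi/∂a = 6a(a + 3) = 0 at a ∈ {-3, 0}; ∂psi/∂b = -4(b - 3)(b + 2)(b + 4) = 0 at b ∈ {-4, -2, 3}.
The Hessian is diagonal: diag(psi_aa, psi_bb). Second derivatives: psi_aa(-3)=-18, psi_aa(0)=18; psi_bb(-4)=-56, psi_bb(-2)=40, psi_bb(3)=-140.
Local minima occur where both diagonal entries positive: (0, -2). Count: 1.

1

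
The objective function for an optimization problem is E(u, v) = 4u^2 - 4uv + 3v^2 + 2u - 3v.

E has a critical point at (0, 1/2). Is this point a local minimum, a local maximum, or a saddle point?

The Hessian of E is constant: H = [[8, -4], [-4, 6]].
det(H) = 8·6 − (-4)² = 32.
det(H) > 0 and tr(H) = 14 > 0, so H is positive definite and the point is a local minimum.

local minimum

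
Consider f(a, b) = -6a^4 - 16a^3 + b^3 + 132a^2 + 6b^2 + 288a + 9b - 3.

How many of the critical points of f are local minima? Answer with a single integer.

f separates as a function of a plus a function of b, so ∇f=0 decouples.
∂f/∂a = -24(a - 3)(a + 1)(a + 4) = 0 at a ∈ {-4, -1, 3}; ∂f/∂b = 3(b + 1)(b + 3) = 0 at b ∈ {-3, -1}.
The Hessian is diagonal: diag(f_aa, f_bb). Second derivatives: f_aa(-4)=-504, f_aa(-1)=288, f_aa(3)=-672; f_bb(-3)=-6, f_bb(-1)=6.
Local minima occur where both diagonal entries positive: (-1, -1). Count: 1.

1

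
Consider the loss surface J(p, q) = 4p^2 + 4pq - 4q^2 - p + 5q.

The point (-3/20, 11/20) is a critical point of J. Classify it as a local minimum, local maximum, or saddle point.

saddle point

The Hessian of J is constant: H = [[8, 4], [4, -8]].
det(H) = 8·(-8) − 4² = -80.
Since det(H) < 0, H is indefinite and the critical point is a saddle point.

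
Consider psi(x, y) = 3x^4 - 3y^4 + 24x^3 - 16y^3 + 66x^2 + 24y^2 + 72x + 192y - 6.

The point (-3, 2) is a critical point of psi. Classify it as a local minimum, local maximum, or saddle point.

The mixed partial ∂²psi/∂x∂y is 0, so the Hessian at any point is diag(psi_xx, psi_yy) = diag(12(3x^2 + 12x + 11), 12(-3y^2 - 8y + 4)).
At (-3, 2): H = diag(24, -288).
The eigenvalues have opposite signs, so H is indefinite: a saddle point.

saddle point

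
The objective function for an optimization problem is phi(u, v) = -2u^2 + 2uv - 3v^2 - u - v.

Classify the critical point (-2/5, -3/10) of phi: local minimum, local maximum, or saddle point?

The Hessian of phi is constant: H = [[-4, 2], [2, -6]].
det(H) = (-4)·(-6) − 2² = 20.
det(H) > 0 and tr(H) = -10 < 0, so H is negative definite and the point is a local maximum.

local maximum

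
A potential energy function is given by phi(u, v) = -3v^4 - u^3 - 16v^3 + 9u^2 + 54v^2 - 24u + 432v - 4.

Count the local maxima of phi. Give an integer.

phi separates as a function of u plus a function of v, so ∇phi=0 decouples.
∂phi/∂u = -3(u - 4)(u - 2) = 0 at u ∈ {2, 4}; ∂phi/∂v = -12(v - 3)(v + 3)(v + 4) = 0 at v ∈ {-4, -3, 3}.
The Hessian is diagonal: diag(phi_uu, phi_vv). Second derivatives: phi_uu(2)=6, phi_uu(4)=-6; phi_vv(-4)=-84, phi_vv(-3)=72, phi_vv(3)=-504.
Local maxima occur where both diagonal entries negative: (4, -4), (4, 3). Count: 2.

2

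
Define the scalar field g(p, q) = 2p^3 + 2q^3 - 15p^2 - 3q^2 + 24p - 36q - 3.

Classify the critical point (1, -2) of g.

local maximum

The mixed partial ∂²g/∂p∂q is 0, so the Hessian at any point is diag(g_pp, g_qq) = diag(6(2p - 5), 6(2q - 1)).
At (1, -2): H = diag(-18, -30).
Both eigenvalues are negative, so H is negative definite: a local maximum.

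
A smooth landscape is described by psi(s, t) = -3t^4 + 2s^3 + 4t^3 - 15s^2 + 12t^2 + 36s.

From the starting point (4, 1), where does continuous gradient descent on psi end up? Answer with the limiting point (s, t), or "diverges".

psi is separable, so gradient descent decouples: s follows -∂psi/∂s, t follows -∂psi/∂t.
∂psi/∂s = 6(s - 3)(s - 2); at s=4 this is 12, so s decreases.
∂psi/∂t = -12t(t - 2)(t + 1); at t=1 this is 24, so t decreases.
s converges to its nearest critical value 3 (a local min of the s-part); t converges to 0. The iterate converges to (3, 0).

(3, 0)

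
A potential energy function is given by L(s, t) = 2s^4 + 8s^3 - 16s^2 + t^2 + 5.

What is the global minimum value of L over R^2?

-251

L(s,t) separates as P(s) + Q(t) + 5, so its minimum is min P + min Q + 5.
P'(s) = 8s(s - 1)(s + 4) vanishes at s ∈ {-4, 0, 1}; Q'(t) = 2t vanishes at t ∈ {0}.
Local minima of P (where P''>0): P(-4)=-256, P(1)=-6. Local minima of Q: Q(0)=0.
So the global minimum of L is P(-4) + Q(0) + 5 = -256 + 0 + 5 = -251, attained at (-4, 0).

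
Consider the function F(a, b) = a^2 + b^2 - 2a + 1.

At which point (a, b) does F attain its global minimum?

(1, 0)

F(a,b) separates as P(a) + Q(b) + 1, so its minimum is min P + min Q + 1.
P'(a) = 2a - 2 vanishes at a ∈ {1}; Q'(b) = 2b vanishes at b ∈ {0}.
Local minima of P (where P''>0): P(1)=-1. Local minima of Q: Q(0)=0.
So the global minimum of F is P(1) + Q(0) + 1 = -1 + 0 + 1 = 0, attained at (1, 0).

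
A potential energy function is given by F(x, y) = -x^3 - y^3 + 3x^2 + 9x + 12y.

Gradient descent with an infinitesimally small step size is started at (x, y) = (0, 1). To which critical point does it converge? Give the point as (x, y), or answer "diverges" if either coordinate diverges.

(-1, -2)

F is separable, so gradient descent decouples: x follows -∂F/∂x, y follows -∂F/∂y.
∂F/∂x = -3(x - 3)(x + 1); at x=0 this is 9, so x decreases.
∂F/∂y = -3(y - 2)(y + 2); at y=1 this is 9, so y decreases.
x converges to its nearest critical value -1 (a local min of the x-part); y converges to -2. The iterate converges to (-1, -2).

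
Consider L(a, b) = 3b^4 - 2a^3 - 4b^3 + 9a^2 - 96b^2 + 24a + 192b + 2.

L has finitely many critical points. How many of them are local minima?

2

L separates as a function of a plus a function of b, so ∇L=0 decouples.
∂L/∂a = -6(a - 4)(a + 1) = 0 at a ∈ {-1, 4}; ∂L/∂b = 12(b - 4)(b - 1)(b + 4) = 0 at b ∈ {-4, 1, 4}.
The Hessian is diagonal: diag(L_aa, L_bb). Second derivatives: L_aa(-1)=30, L_aa(4)=-30; L_bb(-4)=480, L_bb(1)=-180, L_bb(4)=288.
Local minima occur where both diagonal entries positive: (-1, -4), (-1, 4). Count: 2.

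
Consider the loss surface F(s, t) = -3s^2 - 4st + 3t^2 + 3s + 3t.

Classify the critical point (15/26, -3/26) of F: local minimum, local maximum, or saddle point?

The Hessian of F is constant: H = [[-6, -4], [-4, 6]].
det(H) = (-6)·6 − (-4)² = -52.
Since det(H) < 0, H is indefinite and the critical point is a saddle point.

saddle point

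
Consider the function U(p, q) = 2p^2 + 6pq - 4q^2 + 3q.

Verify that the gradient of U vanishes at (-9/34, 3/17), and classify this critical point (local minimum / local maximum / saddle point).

∇U = (4p + 6q, 6p - 8q + 3); substituting (-9/34, 3/17) gives ∇U = (0, 0), so (-9/34, 3/17) is indeed a critical point.
The Hessian of U is constant: H = [[4, 6], [6, -8]].
det(H) = 4·(-8) − 6² = -68.
Since det(H) < 0, H is indefinite and the critical point is a saddle point.

saddle point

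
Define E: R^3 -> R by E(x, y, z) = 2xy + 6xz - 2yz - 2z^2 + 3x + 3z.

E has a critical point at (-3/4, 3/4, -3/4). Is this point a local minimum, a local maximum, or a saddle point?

The Hessian is constant: H = [[0, 2, 6], [2, 0, -2], [6, -2, -4]].
Leading principal minors: Δ₁ = 0, Δ₂ = -4, Δ₃ = -32.
The minors fit neither the all-positive nor the alternating-sign pattern, so H is indefinite: a saddle point.

saddle point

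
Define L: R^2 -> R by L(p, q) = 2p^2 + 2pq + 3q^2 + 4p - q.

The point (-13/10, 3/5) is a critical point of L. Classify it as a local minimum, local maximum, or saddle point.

The Hessian of L is constant: H = [[4, 2], [2, 6]].
det(H) = 4·6 − 2² = 20.
det(H) > 0 and tr(H) = 10 > 0, so H is positive definite and the point is a local minimum.

local minimum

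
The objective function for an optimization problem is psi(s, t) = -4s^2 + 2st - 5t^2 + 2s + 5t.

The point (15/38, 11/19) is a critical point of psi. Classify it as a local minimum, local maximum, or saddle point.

local maximum

The Hessian of psi is constant: H = [[-8, 2], [2, -10]].
det(H) = (-8)·(-10) − 2² = 76.
det(H) > 0 and tr(H) = -18 < 0, so H is negative definite and the point is a local maximum.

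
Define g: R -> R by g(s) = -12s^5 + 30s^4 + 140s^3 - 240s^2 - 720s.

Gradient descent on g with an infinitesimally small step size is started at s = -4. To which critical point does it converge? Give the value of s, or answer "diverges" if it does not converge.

-2

g'(s) = -60(s - 3)(s - 2)(s + 1)(s + 2), so g'(-4) = -15120.
Gradient descent moves in the -g' direction, i.e. s is increasing.
The nearest critical point in that direction is s = -2, where g'' = 1200 > 0 (a local minimum). The iterate converges there.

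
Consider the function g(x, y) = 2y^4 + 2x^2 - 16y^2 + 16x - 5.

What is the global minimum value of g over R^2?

g(x,y) separates as P(x) + Q(y) − 5, so its minimum is min P + min Q − 5.
P'(x) = 4x + 16 vanishes at x ∈ {-4}; Q'(y) = 8y(y - 2)(y + 2) vanishes at y ∈ {-2, 0, 2}.
Local minima of P (where P''>0): P(-4)=-32. Local minima of Q: Q(-2)=-32, Q(2)=-32.
So the global minimum of g is P(-4) + Q(-2) − 5 = -32 − 32 − 5 = -69, attained at (-4, -2).

-69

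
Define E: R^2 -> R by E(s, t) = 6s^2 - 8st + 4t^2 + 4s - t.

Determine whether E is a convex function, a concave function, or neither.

convex

E is quadratic, so its Hessian is the constant matrix H = [[12, -8], [-8, 8]].
det(H) = 32, tr(H) = 20.
det(H) > 0 and tr(H) > 0, so H is positive definite everywhere: convex.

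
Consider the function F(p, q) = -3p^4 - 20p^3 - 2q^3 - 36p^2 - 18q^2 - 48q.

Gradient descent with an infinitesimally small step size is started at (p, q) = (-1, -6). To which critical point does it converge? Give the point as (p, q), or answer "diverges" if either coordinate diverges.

(-2, -4)

F is separable, so gradient descent decouples: p follows -∂F/∂p, q follows -∂F/∂q.
∂F/∂p = -12p(p + 2)(p + 3); at p=-1 this is 24, so p decreases.
∂F/∂q = -6(q + 2)(q + 4); at q=-6 this is -48, so q increases.
p converges to its nearest critical value -2 (a local min of the p-part); q converges to -4. The iterate converges to (-2, -4).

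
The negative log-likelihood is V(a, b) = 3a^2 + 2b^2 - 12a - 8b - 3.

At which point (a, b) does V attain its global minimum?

(2, 2)

V(a,b) separates as P(a) + Q(b) − 3, so its minimum is min P + min Q − 3.
P'(a) = 6a - 12 vanishes at a ∈ {2}; Q'(b) = 4b - 8 vanishes at b ∈ {2}.
Local minima of P (where P''>0): P(2)=-12. Local minima of Q: Q(2)=-8.
So the global minimum of V is P(2) + Q(2) − 3 = -12 − 8 − 3 = -23, attained at (2, 2).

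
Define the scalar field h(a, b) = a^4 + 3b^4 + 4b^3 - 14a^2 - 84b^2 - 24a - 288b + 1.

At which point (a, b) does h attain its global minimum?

(3, 4)

h(a,b) separates as P(a) + Q(b) + 1, so its minimum is min P + min Q + 1.
P'(a) = 4(a - 3)(a + 1)(a + 2) vanishes at a ∈ {-2, -1, 3}; Q'(b) = 12(b - 4)(b + 2)(b + 3) vanishes at b ∈ {-3, -2, 4}.
Local minima of P (where P''>0): P(-2)=8, P(3)=-117. Local minima of Q: Q(-3)=243, Q(4)=-1472.
So the global minimum of h is P(3) + Q(4) + 1 = -117 − 1472 + 1 = -1588, attained at (3, 4).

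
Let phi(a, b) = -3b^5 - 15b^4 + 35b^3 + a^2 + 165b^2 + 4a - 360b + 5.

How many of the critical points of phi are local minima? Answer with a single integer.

phi separates as a function of a plus a function of b, so ∇phi=0 decouples.
∂phi/∂a = 2(a + 2) = 0 at a ∈ {-2}; ∂phi/∂b = -15(b - 2)(b - 1)(b + 3)(b + 4) = 0 at b ∈ {-4, -3, 1, 2}.
The Hessian is diagonal: diag(phi_aa, phi_bb). Second derivatives: phi_aa(-2)=2; phi_bb(-4)=450, phi_bb(-3)=-300, phi_bb(1)=300, phi_bb(2)=-450.
Local minima occur where both diagonal entries positive: (-2, -4), (-2, 1). Count: 2.

2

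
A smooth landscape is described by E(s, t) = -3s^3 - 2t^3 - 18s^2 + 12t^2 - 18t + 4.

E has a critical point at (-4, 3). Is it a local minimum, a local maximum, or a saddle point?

saddle point

The mixed partial ∂²E/∂s∂t is 0, so the Hessian at any point is diag(E_ss, E_tt) = diag(-18(s + 2), 12(-t + 2)).
At (-4, 3): H = diag(36, -12).
The eigenvalues have opposite signs, so H is indefinite: a saddle point.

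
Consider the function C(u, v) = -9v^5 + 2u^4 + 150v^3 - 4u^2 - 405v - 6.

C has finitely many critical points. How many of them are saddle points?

C separates as a function of u plus a function of v, so ∇C=0 decouples.
∂C/∂u = 8u(u - 1)(u + 1) = 0 at u ∈ {-1, 0, 1}; ∂C/∂v = -45(v - 3)(v - 1)(v + 1)(v + 3) = 0 at v ∈ {-3, -1, 1, 3}.
The Hessian is diagonal: diag(C_uu, C_vv). Second derivatives: C_uu(-1)=16, C_uu(0)=-8, C_uu(1)=16; C_vv(-3)=2160, C_vv(-1)=-720, C_vv(1)=720, C_vv(3)=-2160.
Saddle points occur where the two diagonal entries have opposite signs: (-1, -1), (-1, 3), (0, -3), (0, 1), (1, -1), (1, 3). Count: 6.

6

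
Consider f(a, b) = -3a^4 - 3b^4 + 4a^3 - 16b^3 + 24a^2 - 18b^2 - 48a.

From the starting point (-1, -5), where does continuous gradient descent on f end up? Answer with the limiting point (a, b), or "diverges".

diverges

f is separable, so gradient descent decouples: a follows -∂f/∂a, b follows -∂f/∂b.
∂f/∂a = -12(a - 2)(a - 1)(a + 2); at a=-1 this is -72, so a increases.
∂f/∂b = -12b(b + 1)(b + 3); at b=-5 this is 480, so b decreases.
The b-coordinate has no critical point in that direction and runs off to infinity.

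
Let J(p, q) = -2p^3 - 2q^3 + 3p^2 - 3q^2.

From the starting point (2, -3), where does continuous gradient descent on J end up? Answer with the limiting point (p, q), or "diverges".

J is separable, so gradient descent decouples: p follows -∂J/∂p, q follows -∂J/∂q.
∂J/∂p = -6p(p - 1); at p=2 this is -12, so p increases.
∂J/∂q = -6q(q + 1); at q=-3 this is -36, so q increases.
The p-coordinate has no critical point in that direction and runs off to infinity.

diverges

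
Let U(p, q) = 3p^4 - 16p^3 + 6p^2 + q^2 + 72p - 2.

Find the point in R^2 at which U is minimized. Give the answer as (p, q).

U(p,q) separates as A(p) + B(q) − 2, so its minimum is min A + min B − 2.
A'(p) = 12(p - 3)(p - 2)(p + 1) vanishes at p ∈ {-1, 2, 3}; B'(q) = 2q vanishes at q ∈ {0}.
Local minima of A (where A''>0): A(-1)=-47, A(3)=81. Local minima of B: B(0)=0.
So the global minimum of U is A(-1) + B(0) − 2 = -47 + 0 − 2 = -49, attained at (-1, 0).

(-1, 0)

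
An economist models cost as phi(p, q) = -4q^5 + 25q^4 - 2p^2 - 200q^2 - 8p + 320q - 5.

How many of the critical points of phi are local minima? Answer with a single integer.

0

phi separates as a function of p plus a function of q, so ∇phi=0 decouples.
∂phi/∂p = -4(p + 2) = 0 at p ∈ {-2}; ∂phi/∂q = -20(q - 4)(q - 2)(q - 1)(q + 2) = 0 at q ∈ {-2, 1, 2, 4}.
The Hessian is diagonal: diag(phi_pp, phi_qq). Second derivatives: phi_pp(-2)=-4; phi_qq(-2)=1440, phi_qq(1)=-180, phi_qq(2)=160, phi_qq(4)=-720.
Local minima occur where both diagonal entries positive: none. Count: 0.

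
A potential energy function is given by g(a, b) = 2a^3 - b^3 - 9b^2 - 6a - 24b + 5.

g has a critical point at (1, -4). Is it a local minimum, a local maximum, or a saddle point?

The mixed partial ∂²g/∂a∂b is 0, so the Hessian at any point is diag(g_aa, g_bb) = diag(12a, -6(b + 3)).
At (1, -4): H = diag(12, 6).
Both eigenvalues are positive, so H is positive definite: a local minimum.

local minimum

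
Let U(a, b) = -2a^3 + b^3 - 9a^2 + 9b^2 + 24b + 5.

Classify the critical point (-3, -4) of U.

saddle point

The mixed partial ∂²U/∂a∂b is 0, so the Hessian at any point is diag(U_aa, U_bb) = diag(-6(2a + 3), 6(b + 3)).
At (-3, -4): H = diag(18, -6).
The eigenvalues have opposite signs, so H is indefinite: a saddle point.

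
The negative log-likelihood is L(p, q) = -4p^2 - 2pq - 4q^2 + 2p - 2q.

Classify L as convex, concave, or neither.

concave

L is quadratic, so its Hessian is the constant matrix H = [[-8, -2], [-2, -8]].
det(H) = 60, tr(H) = -16.
det(H) > 0 and tr(H) < 0, so H is negative definite everywhere: concave.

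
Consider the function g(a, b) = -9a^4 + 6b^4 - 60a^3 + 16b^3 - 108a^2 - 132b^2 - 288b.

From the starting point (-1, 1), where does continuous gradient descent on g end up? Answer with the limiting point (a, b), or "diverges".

g is separable, so gradient descent decouples: a follows -∂g/∂a, b follows -∂g/∂b.
∂g/∂a = -36a(a + 2)(a + 3); at a=-1 this is 72, so a decreases.
∂g/∂b = 24(b - 3)(b + 1)(b + 4); at b=1 this is -480, so b increases.
a converges to its nearest critical value -2 (a local min of the a-part); b converges to 3. The iterate converges to (-2, 3).

(-2, 3)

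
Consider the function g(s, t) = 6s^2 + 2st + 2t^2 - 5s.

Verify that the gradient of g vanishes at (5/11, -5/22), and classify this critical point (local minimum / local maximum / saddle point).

∇g = (12s + 2t - 5, 2s + 4t); substituting (5/11, -5/22) gives ∇g = (0, 0), so (5/11, -5/22) is indeed a critical point.
The Hessian of g is constant: H = [[12, 2], [2, 4]].
det(H) = 12·4 − 2² = 44.
det(H) > 0 and tr(H) = 16 > 0, so H is positive definite and the point is a local minimum.

local minimum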